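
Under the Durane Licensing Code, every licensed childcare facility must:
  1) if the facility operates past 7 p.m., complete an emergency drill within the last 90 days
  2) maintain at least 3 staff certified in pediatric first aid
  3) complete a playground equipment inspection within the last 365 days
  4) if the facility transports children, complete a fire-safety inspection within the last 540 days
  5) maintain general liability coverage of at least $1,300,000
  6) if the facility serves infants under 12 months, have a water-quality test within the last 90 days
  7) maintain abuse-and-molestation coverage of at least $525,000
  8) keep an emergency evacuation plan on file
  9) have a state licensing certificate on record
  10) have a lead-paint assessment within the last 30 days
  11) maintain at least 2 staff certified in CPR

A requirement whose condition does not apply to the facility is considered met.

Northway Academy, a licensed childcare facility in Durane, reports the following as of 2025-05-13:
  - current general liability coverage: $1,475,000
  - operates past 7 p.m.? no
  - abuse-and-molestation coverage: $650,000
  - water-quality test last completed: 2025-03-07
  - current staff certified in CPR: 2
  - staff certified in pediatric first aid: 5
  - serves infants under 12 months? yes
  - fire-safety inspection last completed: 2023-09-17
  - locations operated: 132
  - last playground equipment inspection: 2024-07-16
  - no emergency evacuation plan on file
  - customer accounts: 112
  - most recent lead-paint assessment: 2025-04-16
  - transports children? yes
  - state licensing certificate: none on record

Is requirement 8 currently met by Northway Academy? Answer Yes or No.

8. emergency evacuation plan absent → not met

No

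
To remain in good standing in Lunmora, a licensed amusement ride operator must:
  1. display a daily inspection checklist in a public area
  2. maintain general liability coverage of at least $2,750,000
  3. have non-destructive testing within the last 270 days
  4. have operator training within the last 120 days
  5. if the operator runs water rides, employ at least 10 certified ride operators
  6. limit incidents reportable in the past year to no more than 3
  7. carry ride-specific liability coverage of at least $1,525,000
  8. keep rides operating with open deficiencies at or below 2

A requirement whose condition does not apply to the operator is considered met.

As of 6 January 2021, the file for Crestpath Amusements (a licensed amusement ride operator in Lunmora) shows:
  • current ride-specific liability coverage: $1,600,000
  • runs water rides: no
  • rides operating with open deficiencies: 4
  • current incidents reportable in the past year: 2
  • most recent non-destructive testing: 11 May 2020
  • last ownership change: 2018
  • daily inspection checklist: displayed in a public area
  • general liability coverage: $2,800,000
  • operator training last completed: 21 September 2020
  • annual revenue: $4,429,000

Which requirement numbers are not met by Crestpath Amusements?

1. daily inspection checklist present → met
2. general liability coverage $2,800,000 ≥ $2,750,000 → met
3. non-destructive testing 240 days ago vs limit 270 → met
4. operator training 107 days ago vs limit 120 → met
5. condition 'runs water rides' does not hold → requirement n/a → met
6. incidents reportable in the past year 2 ≤ 3 → met
7. ride-specific liability coverage $1,600,000 ≥ $1,525,000 → met
8. rides operating with open deficiencies 4 > 2 → not met
Not met: 8

8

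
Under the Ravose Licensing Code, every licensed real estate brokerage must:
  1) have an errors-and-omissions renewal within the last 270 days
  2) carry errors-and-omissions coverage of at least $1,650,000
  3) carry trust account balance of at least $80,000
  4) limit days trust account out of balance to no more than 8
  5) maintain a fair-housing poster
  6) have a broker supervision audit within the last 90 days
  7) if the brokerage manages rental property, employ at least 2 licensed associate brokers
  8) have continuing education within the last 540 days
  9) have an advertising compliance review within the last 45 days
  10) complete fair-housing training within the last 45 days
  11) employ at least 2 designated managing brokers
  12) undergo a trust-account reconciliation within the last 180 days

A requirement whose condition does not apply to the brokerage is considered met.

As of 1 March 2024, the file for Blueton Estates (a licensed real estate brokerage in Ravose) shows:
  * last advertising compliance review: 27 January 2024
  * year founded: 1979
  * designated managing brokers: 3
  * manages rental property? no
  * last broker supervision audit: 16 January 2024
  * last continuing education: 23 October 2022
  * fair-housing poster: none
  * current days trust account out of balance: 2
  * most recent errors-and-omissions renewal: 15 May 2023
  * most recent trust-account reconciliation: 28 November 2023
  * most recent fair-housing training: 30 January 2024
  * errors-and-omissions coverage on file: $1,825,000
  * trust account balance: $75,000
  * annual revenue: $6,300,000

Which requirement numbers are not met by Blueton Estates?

1. errors-and-omissions renewal 291 days ago vs limit 270 → not met
2. errors-and-omissions coverage $1,825,000 ≥ $1,650,000 → met
3. trust account balance $75,000 < $80,000 → not met
4. days trust account out of balance 2 ≤ 8 → met
5. fair-housing poster absent → not met
6. broker supervision audit 45 days ago vs limit 90 → met
7. condition 'manages rental property' does not hold → requirement n/a → met
8. continuing education 495 days ago vs limit 540 → met
9. advertising compliance review 34 days ago vs limit 45 → met
10. fair-housing training 31 days ago vs limit 45 → met
11. designated managing brokers 3 ≥ 2 → met
12. trust-account reconciliation 94 days ago vs limit 180 → met
Not met: 1, 3, 5

1, 3, 5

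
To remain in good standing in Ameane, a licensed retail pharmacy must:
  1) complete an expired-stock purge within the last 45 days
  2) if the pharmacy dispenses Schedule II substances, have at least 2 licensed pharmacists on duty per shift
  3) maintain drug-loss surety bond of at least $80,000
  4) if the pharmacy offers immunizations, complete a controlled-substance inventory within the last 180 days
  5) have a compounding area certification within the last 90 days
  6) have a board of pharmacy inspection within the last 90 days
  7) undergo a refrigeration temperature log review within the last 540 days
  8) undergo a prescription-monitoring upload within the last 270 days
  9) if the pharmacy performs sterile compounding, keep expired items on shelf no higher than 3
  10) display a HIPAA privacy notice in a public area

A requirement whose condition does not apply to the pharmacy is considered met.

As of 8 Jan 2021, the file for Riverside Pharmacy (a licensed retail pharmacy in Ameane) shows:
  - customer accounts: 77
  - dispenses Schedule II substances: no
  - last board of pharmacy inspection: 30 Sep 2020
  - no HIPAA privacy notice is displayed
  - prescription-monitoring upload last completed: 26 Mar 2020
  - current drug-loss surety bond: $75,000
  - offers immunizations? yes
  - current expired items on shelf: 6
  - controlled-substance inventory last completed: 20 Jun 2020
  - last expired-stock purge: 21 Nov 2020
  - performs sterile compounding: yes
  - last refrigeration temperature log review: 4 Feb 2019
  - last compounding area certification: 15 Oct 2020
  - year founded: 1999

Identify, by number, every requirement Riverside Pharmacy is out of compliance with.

1, 3, 4, 6, 7, 8, 9, 10

1. expired-stock purge 48 days ago vs limit 45 → not met
2. condition 'dispenses Schedule II substances' does not hold → requirement n/a → met
3. drug-loss surety bond $75,000 < $80,000 → not met
4. condition 'offers immunizations' holds; controlled-substance inventory 202 days ago vs limit 180 → not met
5. compounding area certification 85 days ago vs limit 90 → met
6. board of pharmacy inspection 100 days ago vs limit 90 → not met
7. refrigeration temperature log review 704 days ago vs limit 540 → not met
8. prescription-monitoring upload 288 days ago vs limit 270 → not met
9. condition 'performs sterile compounding' holds; expired items on shelf 6 > 3 → not met
10. HIPAA privacy notice absent → not met
Not met: 1, 3, 4, 6, 7, 8, 9, 10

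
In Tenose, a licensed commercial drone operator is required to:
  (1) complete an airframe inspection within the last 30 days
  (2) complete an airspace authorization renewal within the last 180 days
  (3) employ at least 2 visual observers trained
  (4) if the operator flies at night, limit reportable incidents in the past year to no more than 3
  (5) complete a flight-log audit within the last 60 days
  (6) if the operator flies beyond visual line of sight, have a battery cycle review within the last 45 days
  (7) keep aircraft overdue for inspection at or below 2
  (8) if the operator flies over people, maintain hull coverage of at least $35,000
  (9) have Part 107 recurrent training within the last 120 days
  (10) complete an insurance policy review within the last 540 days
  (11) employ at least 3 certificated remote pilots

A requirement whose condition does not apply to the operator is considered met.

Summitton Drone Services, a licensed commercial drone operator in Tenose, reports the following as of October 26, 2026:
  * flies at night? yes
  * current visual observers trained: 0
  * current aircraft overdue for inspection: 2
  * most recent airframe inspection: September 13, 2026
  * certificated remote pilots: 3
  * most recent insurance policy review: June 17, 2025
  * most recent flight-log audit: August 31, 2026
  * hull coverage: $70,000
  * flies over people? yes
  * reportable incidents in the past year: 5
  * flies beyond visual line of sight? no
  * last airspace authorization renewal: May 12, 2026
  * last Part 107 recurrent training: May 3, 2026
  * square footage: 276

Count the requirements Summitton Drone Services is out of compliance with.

4

1. airframe inspection 43 days ago vs limit 30 → not met
2. airspace authorization renewal 167 days ago vs limit 180 → met
3. visual observers trained 0 < 2 → not met
4. condition 'flies at night' holds; reportable incidents in the past year 5 > 3 → not met
5. flight-log audit 56 days ago vs limit 60 → met
6. condition 'flies beyond visual line of sight' does not hold → requirement n/a → met
7. aircraft overdue for inspection 2 ≤ 2 → met
8. condition 'flies over people' holds; hull coverage $70,000 ≥ $35,000 → met
9. Part 107 recurrent training 176 days ago vs limit 120 → not met
10. insurance policy review 496 days ago vs limit 540 → met
11. certificated remote pilots 3 ≥ 3 → met
Not met: 4 of 11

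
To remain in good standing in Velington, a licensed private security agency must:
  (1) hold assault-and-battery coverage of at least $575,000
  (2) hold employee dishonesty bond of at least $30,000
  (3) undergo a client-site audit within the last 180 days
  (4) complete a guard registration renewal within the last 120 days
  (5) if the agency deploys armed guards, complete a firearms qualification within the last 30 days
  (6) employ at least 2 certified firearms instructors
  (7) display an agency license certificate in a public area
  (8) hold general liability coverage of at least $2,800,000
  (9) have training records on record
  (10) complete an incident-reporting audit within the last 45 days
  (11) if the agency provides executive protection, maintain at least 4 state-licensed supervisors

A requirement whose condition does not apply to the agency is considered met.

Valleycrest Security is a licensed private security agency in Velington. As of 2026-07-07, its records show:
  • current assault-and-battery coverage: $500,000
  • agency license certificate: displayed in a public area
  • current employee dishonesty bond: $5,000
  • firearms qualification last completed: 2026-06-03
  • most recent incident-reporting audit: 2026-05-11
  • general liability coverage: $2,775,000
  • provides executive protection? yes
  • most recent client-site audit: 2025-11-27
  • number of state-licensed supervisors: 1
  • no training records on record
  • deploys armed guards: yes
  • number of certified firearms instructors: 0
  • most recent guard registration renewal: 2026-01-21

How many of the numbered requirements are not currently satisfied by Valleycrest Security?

1. assault-and-battery coverage $500,000 < $575,000 → not met
2. employee dishonesty bond $5,000 < $30,000 → not met
3. client-site audit 222 days ago vs limit 180 → not met
4. guard registration renewal 167 days ago vs limit 120 → not met
5. condition 'deploys armed guards' holds; firearms qualification 34 days ago vs limit 30 → not met
6. certified firearms instructors 0 < 2 → not met
7. agency license certificate present → met
8. general liability coverage $2,775,000 < $2,800,000 → not met
9. training records absent → not met
10. incident-reporting audit 57 days ago vs limit 45 → not met
11. condition 'provides executive protection' holds; state-licensed supervisors 1 < 4 → not met
Not met: 10 of 11

10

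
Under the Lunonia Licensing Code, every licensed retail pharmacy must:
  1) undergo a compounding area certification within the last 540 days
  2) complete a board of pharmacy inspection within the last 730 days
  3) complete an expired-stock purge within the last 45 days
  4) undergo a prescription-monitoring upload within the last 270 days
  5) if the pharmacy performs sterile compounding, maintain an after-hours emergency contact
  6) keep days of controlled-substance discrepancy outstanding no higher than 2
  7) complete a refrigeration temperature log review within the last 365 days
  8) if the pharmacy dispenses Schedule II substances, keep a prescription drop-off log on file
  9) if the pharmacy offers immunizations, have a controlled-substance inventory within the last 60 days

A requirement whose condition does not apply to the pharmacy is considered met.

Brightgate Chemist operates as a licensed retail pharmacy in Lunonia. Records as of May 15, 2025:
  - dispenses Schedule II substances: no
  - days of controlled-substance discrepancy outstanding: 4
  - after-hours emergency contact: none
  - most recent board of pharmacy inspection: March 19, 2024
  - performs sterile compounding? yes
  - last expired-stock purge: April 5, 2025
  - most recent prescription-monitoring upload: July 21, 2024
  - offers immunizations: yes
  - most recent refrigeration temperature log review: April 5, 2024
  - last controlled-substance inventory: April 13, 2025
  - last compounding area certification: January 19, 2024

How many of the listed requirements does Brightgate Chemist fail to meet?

4

1. compounding area certification 482 days ago vs limit 540 → met
2. board of pharmacy inspection 422 days ago vs limit 730 → met
3. expired-stock purge 40 days ago vs limit 45 → met
4. prescription-monitoring upload 298 days ago vs limit 270 → not met
5. condition 'performs sterile compounding' holds; after-hours emergency contact absent → not met
6. days of controlled-substance discrepancy outstanding 4 > 2 → not met
7. refrigeration temperature log review 405 days ago vs limit 365 → not met
8. condition 'dispenses Schedule II substances' does not hold → requirement n/a → met
9. condition 'offers immunizations' holds; controlled-substance inventory 32 days ago vs limit 60 → met
Not met: 4 of 9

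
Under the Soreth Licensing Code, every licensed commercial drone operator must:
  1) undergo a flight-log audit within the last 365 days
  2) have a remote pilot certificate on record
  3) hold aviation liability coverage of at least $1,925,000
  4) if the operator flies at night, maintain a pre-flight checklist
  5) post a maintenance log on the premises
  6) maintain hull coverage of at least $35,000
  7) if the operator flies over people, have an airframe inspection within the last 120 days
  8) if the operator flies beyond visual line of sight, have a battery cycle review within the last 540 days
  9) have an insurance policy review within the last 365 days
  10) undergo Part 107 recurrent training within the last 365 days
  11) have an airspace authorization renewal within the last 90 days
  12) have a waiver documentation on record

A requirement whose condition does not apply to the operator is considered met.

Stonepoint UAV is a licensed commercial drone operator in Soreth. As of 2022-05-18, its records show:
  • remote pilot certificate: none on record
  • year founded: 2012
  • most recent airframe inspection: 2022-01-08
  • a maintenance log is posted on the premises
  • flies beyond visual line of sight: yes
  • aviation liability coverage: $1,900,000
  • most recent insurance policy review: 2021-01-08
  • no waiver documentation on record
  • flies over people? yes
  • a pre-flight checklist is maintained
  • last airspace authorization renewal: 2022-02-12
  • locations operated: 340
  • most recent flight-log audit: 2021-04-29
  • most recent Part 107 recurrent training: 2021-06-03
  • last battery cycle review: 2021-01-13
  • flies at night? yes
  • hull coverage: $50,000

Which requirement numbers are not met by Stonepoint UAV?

1, 2, 3, 7, 9, 11, 12

1. flight-log audit 384 days ago vs limit 365 → not met
2. remote pilot certificate absent → not met
3. aviation liability coverage $1,900,000 < $1,925,000 → not met
4. condition 'flies at night' holds; pre-flight checklist present → met
5. maintenance log present → met
6. hull coverage $50,000 ≥ $35,000 → met
7. condition 'flies over people' holds; airframe inspection 130 days ago vs limit 120 → not met
8. condition 'flies beyond visual line of sight' holds; battery cycle review 490 days ago vs limit 540 → met
9. insurance policy review 495 days ago vs limit 365 → not met
10. Part 107 recurrent training 349 days ago vs limit 365 → met
11. airspace authorization renewal 95 days ago vs limit 90 → not met
12. waiver documentation absent → not met
Not met: 1, 2, 3, 7, 9, 11, 12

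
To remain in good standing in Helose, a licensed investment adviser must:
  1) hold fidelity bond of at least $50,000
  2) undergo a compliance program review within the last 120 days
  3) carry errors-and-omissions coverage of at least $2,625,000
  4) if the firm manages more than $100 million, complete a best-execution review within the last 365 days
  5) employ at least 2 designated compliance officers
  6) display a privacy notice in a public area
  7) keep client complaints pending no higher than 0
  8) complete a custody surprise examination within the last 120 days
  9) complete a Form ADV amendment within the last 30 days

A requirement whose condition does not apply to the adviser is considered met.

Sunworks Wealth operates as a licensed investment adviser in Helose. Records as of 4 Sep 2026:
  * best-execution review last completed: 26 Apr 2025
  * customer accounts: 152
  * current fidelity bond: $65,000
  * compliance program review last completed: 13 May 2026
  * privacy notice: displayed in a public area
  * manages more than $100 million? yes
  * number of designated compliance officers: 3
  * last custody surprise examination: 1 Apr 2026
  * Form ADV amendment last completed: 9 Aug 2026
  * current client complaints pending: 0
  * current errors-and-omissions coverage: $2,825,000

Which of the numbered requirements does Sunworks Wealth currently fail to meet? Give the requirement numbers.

1. fidelity bond $65,000 ≥ $50,000 → met
2. compliance program review 114 days ago vs limit 120 → met
3. errors-and-omissions coverage $2,825,000 ≥ $2,625,000 → met
4. condition 'manages more than $100 million' holds; best-execution review 496 days ago vs limit 365 → not met
5. designated compliance officers 3 ≥ 2 → met
6. privacy notice present → met
7. client complaints pending 0 ≤ 0 → met
8. custody surprise examination 156 days ago vs limit 120 → not met
9. Form ADV amendment 26 days ago vs limit 30 → met
Not met: 4, 8

4, 8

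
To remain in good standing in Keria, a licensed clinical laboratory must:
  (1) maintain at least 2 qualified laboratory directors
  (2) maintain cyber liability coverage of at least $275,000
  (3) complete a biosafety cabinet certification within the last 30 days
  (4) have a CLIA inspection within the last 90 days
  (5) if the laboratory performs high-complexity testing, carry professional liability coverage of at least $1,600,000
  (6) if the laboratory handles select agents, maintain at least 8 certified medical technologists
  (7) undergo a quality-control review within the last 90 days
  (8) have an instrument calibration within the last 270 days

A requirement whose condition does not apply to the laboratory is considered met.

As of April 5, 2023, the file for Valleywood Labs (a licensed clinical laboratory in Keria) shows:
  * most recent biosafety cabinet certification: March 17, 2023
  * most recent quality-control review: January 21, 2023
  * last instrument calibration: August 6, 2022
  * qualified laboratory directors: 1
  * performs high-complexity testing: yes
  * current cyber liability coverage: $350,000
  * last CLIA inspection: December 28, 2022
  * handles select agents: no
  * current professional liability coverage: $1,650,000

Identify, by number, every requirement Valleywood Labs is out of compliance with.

1, 4

1. qualified laboratory directors 1 < 2 → not met
2. cyber liability coverage $350,000 ≥ $275,000 → met
3. biosafety cabinet certification 19 days ago vs limit 30 → met
4. CLIA inspection 98 days ago vs limit 90 → not met
5. condition 'performs high-complexity testing' holds; professional liability coverage $1,650,000 ≥ $1,600,000 → met
6. condition 'handles select agents' does not hold → requirement n/a → met
7. quality-control review 74 days ago vs limit 90 → met
8. instrument calibration 242 days ago vs limit 270 → met
Not met: 1, 4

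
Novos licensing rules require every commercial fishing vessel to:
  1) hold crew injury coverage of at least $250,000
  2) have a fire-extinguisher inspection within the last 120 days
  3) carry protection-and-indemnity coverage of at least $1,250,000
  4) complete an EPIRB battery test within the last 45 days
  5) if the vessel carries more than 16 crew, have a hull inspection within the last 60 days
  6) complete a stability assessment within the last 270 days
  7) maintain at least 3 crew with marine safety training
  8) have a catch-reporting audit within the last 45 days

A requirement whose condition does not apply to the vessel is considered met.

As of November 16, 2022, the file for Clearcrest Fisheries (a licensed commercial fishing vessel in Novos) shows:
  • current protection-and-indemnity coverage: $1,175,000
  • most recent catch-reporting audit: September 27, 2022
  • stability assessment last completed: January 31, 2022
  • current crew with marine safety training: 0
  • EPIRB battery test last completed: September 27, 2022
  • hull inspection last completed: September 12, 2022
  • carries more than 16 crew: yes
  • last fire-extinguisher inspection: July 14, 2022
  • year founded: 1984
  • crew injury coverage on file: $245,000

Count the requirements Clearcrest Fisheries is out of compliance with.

1. crew injury coverage $245,000 < $250,000 → not met
2. fire-extinguisher inspection 125 days ago vs limit 120 → not met
3. protection-and-indemnity coverage $1,175,000 < $1,250,000 → not met
4. EPIRB battery test 50 days ago vs limit 45 → not met
5. condition 'carries more than 16 crew' holds; hull inspection 65 days ago vs limit 60 → not met
6. stability assessment 289 days ago vs limit 270 → not met
7. crew with marine safety training 0 < 3 → not met
8. catch-reporting audit 50 days ago vs limit 45 → not met
Not met: 8 of 8

8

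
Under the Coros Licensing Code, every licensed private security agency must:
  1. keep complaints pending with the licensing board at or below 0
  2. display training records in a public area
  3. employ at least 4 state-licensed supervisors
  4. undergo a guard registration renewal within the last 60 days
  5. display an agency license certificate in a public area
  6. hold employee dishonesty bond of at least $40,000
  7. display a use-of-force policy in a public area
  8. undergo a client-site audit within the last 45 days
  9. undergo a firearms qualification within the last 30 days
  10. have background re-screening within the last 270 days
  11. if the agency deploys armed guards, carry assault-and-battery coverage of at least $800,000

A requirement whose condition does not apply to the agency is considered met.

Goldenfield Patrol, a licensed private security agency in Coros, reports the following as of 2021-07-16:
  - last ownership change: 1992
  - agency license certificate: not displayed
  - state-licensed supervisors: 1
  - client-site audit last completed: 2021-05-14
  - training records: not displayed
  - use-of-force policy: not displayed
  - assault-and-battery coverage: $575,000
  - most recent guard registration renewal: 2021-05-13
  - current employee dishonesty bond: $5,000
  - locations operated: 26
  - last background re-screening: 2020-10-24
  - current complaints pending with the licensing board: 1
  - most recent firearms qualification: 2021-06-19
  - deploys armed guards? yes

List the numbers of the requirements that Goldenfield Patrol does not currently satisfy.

1. complaints pending with the licensing board 1 > 0 → not met
2. training records absent → not met
3. state-licensed supervisors 1 < 4 → not met
4. guard registration renewal 64 days ago vs limit 60 → not met
5. agency license certificate absent → not met
6. employee dishonesty bond $5,000 < $40,000 → not met
7. use-of-force policy absent → not met
8. client-site audit 63 days ago vs limit 45 → not met
9. firearms qualification 27 days ago vs limit 30 → met
10. background re-screening 265 days ago vs limit 270 → met
11. condition 'deploys armed guards' holds; assault-and-battery coverage $575,000 < $800,000 → not met
Not met: 1, 2, 3, 4, 5, 6, 7, 8, 11

1, 2, 3, 4, 5, 6, 7, 8, 11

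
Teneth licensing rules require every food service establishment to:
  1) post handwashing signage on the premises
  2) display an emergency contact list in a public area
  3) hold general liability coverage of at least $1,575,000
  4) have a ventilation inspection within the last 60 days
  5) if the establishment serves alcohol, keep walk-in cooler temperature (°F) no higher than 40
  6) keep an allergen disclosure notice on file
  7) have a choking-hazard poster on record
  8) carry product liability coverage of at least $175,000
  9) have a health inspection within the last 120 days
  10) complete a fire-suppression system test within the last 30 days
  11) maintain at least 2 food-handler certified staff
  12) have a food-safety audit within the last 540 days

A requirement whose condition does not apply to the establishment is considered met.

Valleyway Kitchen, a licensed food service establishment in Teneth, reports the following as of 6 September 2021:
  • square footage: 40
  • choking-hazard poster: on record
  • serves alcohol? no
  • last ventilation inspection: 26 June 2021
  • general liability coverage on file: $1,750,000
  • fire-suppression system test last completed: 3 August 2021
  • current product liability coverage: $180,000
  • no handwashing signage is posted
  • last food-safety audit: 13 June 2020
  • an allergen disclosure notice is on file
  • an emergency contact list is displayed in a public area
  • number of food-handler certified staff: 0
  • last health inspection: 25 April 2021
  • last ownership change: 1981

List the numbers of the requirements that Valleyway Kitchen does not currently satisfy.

1, 4, 9, 10, 11

1. handwashing signage absent → not met
2. emergency contact list present → met
3. general liability coverage $1,750,000 ≥ $1,575,000 → met
4. ventilation inspection 72 days ago vs limit 60 → not met
5. condition 'serves alcohol' does not hold → requirement n/a → met
6. allergen disclosure notice present → met
7. choking-hazard poster present → met
8. product liability coverage $180,000 ≥ $175,000 → met
9. health inspection 134 days ago vs limit 120 → not met
10. fire-suppression system test 34 days ago vs limit 30 → not met
11. food-handler certified staff 0 < 2 → not met
12. food-safety audit 450 days ago vs limit 540 → met
Not met: 1, 4, 9, 10, 11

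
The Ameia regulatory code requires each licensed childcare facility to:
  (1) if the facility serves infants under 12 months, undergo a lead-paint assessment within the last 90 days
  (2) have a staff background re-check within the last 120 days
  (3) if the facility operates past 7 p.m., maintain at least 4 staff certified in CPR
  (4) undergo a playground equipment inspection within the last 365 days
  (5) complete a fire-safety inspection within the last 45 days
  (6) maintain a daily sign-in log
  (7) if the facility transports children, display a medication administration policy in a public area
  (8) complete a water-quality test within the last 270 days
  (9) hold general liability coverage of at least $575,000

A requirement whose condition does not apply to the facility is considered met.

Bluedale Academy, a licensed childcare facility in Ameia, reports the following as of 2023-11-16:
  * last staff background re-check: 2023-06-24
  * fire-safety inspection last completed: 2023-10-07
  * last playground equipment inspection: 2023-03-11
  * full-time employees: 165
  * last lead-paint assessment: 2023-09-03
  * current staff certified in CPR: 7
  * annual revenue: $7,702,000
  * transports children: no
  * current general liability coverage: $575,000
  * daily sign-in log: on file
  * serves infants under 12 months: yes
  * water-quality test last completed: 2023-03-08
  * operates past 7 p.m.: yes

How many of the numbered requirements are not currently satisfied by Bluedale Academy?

1

1. condition 'serves infants under 12 months' holds; lead-paint assessment 74 days ago vs limit 90 → met
2. staff background re-check 145 days ago vs limit 120 → not met
3. condition 'operates past 7 p.m.' holds; staff certified in CPR 7 ≥ 4 → met
4. playground equipment inspection 250 days ago vs limit 365 → met
5. fire-safety inspection 40 days ago vs limit 45 → met
6. daily sign-in log present → met
7. condition 'transports children' does not hold → requirement n/a → met
8. water-quality test 253 days ago vs limit 270 → met
9. general liability coverage $575,000 ≥ $575,000 → met
Not met: 1 of 9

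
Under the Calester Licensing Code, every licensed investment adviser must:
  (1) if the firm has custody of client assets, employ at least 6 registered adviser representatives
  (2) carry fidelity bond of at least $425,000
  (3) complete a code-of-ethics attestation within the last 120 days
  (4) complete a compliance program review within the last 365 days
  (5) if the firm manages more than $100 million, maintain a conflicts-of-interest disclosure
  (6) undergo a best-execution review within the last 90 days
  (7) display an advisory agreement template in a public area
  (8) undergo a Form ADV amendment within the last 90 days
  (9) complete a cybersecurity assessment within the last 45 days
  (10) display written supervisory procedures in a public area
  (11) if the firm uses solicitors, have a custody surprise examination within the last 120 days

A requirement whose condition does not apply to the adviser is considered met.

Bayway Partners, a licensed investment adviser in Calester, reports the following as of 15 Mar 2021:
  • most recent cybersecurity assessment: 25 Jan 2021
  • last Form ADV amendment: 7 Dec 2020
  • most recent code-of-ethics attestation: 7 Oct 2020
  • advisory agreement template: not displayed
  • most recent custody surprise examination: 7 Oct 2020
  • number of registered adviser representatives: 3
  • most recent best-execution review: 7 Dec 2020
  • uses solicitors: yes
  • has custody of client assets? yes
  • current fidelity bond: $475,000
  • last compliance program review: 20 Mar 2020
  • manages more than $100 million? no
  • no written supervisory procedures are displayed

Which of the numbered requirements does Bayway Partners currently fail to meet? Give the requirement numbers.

1, 3, 6, 7, 8, 9, 10, 11

1. condition 'has custody of client assets' holds; registered adviser representatives 3 < 6 → not met
2. fidelity bond $475,000 ≥ $425,000 → met
3. code-of-ethics attestation 159 days ago vs limit 120 → not met
4. compliance program review 360 days ago vs limit 365 → met
5. condition 'manages more than $100 million' does not hold → requirement n/a → met
6. best-execution review 98 days ago vs limit 90 → not met
7. advisory agreement template absent → not met
8. Form ADV amendment 98 days ago vs limit 90 → not met
9. cybersecurity assessment 49 days ago vs limit 45 → not met
10. written supervisory procedures absent → not met
11. condition 'uses solicitors' holds; custody surprise examination 159 days ago vs limit 120 → not met
Not met: 1, 3, 6, 7, 8, 9, 10, 11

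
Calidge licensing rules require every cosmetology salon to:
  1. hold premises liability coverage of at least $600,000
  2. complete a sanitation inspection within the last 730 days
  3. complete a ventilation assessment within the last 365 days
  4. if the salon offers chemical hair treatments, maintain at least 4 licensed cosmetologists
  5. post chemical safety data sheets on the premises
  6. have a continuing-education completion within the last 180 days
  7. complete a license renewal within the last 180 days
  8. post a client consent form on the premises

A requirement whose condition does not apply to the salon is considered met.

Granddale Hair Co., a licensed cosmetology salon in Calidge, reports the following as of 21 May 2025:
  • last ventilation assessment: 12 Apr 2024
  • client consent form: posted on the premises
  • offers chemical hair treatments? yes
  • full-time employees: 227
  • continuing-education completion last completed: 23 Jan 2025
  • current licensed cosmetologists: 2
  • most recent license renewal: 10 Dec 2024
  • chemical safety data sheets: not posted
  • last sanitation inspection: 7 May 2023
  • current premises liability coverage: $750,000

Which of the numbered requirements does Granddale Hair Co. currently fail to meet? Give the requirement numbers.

1. premises liability coverage $750,000 ≥ $600,000 → met
2. sanitation inspection 745 days ago vs limit 730 → not met
3. ventilation assessment 404 days ago vs limit 365 → not met
4. condition 'offers chemical hair treatments' holds; licensed cosmetologists 2 < 4 → not met
5. chemical safety data sheets absent → not met
6. continuing-education completion 118 days ago vs limit 180 → met
7. license renewal 162 days ago vs limit 180 → met
8. client consent form present → met
Not met: 2, 3, 4, 5

2, 3, 4, 5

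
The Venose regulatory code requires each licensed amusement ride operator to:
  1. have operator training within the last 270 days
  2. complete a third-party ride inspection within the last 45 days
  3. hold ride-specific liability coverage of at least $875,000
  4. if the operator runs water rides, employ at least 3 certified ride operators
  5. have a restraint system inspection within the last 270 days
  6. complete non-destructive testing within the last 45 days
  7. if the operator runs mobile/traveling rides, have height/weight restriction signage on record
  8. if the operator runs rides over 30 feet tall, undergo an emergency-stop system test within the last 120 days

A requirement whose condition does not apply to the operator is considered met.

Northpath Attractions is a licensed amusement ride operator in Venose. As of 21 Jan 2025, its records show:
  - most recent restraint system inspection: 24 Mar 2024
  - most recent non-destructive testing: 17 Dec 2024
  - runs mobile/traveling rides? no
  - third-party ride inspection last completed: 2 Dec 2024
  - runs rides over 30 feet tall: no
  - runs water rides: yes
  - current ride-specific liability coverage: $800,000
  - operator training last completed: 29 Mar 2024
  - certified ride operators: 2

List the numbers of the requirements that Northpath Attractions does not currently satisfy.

1. operator training 298 days ago vs limit 270 → not met
2. third-party ride inspection 50 days ago vs limit 45 → not met
3. ride-specific liability coverage $800,000 < $875,000 → not met
4. condition 'runs water rides' holds; certified ride operators 2 < 3 → not met
5. restraint system inspection 303 days ago vs limit 270 → not met
6. non-destructive testing 35 days ago vs limit 45 → met
7. condition 'runs mobile/traveling rides' does not hold → requirement n/a → met
8. condition 'runs rides over 30 feet tall' does not hold → requirement n/a → met
Not met: 1, 2, 3, 4, 5

1, 2, 3, 4, 5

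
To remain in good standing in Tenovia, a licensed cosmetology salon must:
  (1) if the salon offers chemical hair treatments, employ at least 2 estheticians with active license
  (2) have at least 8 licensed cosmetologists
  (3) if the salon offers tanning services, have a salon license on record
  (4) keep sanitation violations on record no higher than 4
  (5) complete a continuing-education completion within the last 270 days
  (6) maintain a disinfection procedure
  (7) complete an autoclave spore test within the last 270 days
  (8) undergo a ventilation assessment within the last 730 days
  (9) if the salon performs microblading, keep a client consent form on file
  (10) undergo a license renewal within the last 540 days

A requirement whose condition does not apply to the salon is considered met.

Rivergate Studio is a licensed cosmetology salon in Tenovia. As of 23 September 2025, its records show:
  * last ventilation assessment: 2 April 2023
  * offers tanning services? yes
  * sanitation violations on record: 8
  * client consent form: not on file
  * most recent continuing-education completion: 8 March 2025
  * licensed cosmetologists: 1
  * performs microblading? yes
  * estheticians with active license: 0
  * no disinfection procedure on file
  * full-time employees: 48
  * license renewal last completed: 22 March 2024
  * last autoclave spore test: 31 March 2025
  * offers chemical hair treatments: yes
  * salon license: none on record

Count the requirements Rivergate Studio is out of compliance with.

1. condition 'offers chemical hair treatments' holds; estheticians with active license 0 < 2 → not met
2. licensed cosmetologists 1 < 8 → not met
3. condition 'offers tanning services' holds; salon license absent → not met
4. sanitation violations on record 8 > 4 → not met
5. continuing-education completion 199 days ago vs limit 270 → met
6. disinfection procedure absent → not met
7. autoclave spore test 176 days ago vs limit 270 → met
8. ventilation assessment 905 days ago vs limit 730 → not met
9. condition 'performs microblading' holds; client consent form absent → not met
10. license renewal 550 days ago vs limit 540 → not met
Not met: 8 of 10

8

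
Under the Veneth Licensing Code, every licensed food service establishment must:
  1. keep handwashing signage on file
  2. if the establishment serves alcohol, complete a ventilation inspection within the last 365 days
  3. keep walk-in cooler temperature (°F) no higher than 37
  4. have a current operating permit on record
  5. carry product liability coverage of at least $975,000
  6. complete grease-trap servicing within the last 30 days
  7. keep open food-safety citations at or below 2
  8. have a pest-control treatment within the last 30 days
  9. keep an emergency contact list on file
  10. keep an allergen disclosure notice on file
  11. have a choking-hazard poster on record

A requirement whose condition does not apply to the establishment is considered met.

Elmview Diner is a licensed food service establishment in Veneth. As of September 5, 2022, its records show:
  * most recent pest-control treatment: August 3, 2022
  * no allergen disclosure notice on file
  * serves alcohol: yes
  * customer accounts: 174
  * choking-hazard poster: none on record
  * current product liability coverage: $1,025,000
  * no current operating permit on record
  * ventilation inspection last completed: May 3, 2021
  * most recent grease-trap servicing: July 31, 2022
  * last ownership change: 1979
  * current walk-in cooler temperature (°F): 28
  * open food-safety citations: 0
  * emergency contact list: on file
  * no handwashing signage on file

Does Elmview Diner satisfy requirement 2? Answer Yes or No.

No

2. condition 'serves alcohol' holds; ventilation inspection 490 days ago vs limit 365 → not met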